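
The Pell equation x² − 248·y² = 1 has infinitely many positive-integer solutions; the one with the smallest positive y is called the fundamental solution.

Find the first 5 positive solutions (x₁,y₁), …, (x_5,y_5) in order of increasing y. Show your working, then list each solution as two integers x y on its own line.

[15; 1,2,1,30] for √248; ℓ=4 ⇒ convergent index 3
step 0: (15, 1)  from 15·(1,0) + (0,1)
…
step 2: (47, 3)  from 2·(16,1) + (15,1)
step 3: (63, 4)  from 1·(47,3) + (16,1)
(x₁, y₁) = (63, 4);  63² − 248·4² = 1 ✓
(x_2, y_2) = (63·63 + 248·4·4, 63·4 + 4·63) = (7937, 504)
(x_3, y_3) = (63·7937 + 248·4·504, 63·504 + 4·7937) = (999999, 63500)
(x_4, y_4) = (63·999999 + 248·4·63500, 63·63500 + 4·999999) = (125991937, 8000496)
(x_5, y_5) = (63·125991937 + 248·4·8000496, 63·8000496 + 4·125991937) = (15873984063, 1007998996)

63 4
7937 504
999999 63500
125991937 8000496
15873984063 1007998996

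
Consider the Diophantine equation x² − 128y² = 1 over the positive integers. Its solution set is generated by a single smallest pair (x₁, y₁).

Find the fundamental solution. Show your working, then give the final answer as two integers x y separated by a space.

√128 = [11; 3,5,3,22, …], period ℓ=4 (even) → k=3
i=0: a=11 ⇒ p=11, q=1
i=1: a=3 ⇒ p=34, q=3
i=2: a=5 ⇒ p=181, q=16
i=3: a=3 ⇒ p=577, q=51
fundamental: x₁=577, y₁=51  (since 332929 − 128·2601 = 1)

577 51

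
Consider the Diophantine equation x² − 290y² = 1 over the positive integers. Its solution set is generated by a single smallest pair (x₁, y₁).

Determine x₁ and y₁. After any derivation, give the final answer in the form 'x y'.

579 34

d=290: √d = [17; 34] (ℓ=1, odd), read p_1/q_1
i=0: a=17 ⇒ p=17, q=1
i=1: a=34 ⇒ p=579, q=34
(x₁, y₁) = (579, 34);  579² − 290·34² = 1 ✓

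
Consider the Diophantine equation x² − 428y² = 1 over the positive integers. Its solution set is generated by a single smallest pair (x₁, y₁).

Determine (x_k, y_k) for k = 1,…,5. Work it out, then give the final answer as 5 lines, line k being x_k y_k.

1850887 89466
6851565373537 331182912684
25362946559057703751 1225964295417811950
93887896135702420679780737 4538242753705644230486616
347551772829818329662915600223687 16799549031354731501369944644834

[20; 1,2,4,1,5,10,5,1,4,2,1,40] for √428; ℓ=12 ⇒ convergent index 11
a_0=20:  p_0=20·1+0=20,  q_0=20·0+1=1
…
a_3=4:  p_3=4·62+21=269,  q_3=4·3+1=13
a_4=1:  p_4=1·269+62=331,  q_4=1·13+3=16
a_5=5:  p_5=5·331+269=1924,  q_5=5·16+13=93
a_6=10:  p_6=10·1924+331=19571,  q_6=10·93+16=946
a_7=5:  p_7=5·19571+1924=99779,  q_7=5·946+93=4823
…
a_10=2:  p_10=2·577179+119350=1273708,  q_10=2·27899+5769=61567
a_11=1:  p_11=1·1273708+577179=1850887,  q_11=1·61567+27899=89466
fundamental: x₁=1850887, y₁=89466  (since 3425782686769 − 428·8004165156 = 1)
n=2: (1850887,89466)∘(1850887,89466) = (1850887·1850887+428·89466·89466, 1850887·89466+89466·1850887) = (6851565373537,331182912684)
n=3: (6851565373537,331182912684)∘(1850887,89466) = (1850887·6851565373537+428·89466·331182912684, 1850887·331182912684+89466·6851565373537) = (25362946559057703751,1225964295417811950)
n=4: (25362946559057703751,1225964295417811950)∘(1850887,89466) = (1850887·25362946559057703751+428·89466·1225964295417811950, 1850887·1225964295417811950+89466·25362946559057703751) = (93887896135702420679780737,4538242753705644230486616)
n=5: (93887896135702420679780737,4538242753705644230486616)∘(1850887,89466) = (1850887·93887896135702420679780737+428·89466·4538242753705644230486616, 1850887·4538242753705644230486616+89466·93887896135702420679780737) = (347551772829818329662915600223687,16799549031354731501369944644834)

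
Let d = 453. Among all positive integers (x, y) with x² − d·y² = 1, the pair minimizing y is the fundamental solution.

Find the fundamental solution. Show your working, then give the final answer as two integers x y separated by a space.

[21; 3,1,1,10,14,10,1,1,3,42] for √453; ℓ=10 ⇒ convergent index 9
a_0=21:  p_0=21·1+0=21,  q_0=21·0+1=1
…
a_8=1:  p_8=1·245764+223565=469329,  q_8=1·11547+10504=22051
a_9=3:  p_9=3·469329+245764=1653751,  q_9=3·22051+11547=77700
fundamental: x₁=1653751, y₁=77700  (since 2734892370001 − 453·6037290000 = 1)

1653751 77700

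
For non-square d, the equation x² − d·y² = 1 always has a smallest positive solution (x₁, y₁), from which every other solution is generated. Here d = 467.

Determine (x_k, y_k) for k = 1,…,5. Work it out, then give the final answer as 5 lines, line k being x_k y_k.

1625626 75225
5285319783751 244575431700
17183906517558380626 795176361465413175
55869210433019434807260001 2585318735566902940613400
181644882158758119549456134390626 8405522709648569143113732563625

√467 = [21; 1,1,1,1,3,…,1,1,42, …], period ℓ=14 (even) → k=13
step 0: (21, 1)  from 21·(1,0) + (0,1)
…
step 2: (43, 2)  from 1·(22,1) + (21,1)
…
step 5: (389, 18)  from 3·(108,5) + (65,3)
step 6: (1275, 59)  from 3·(389,18) + (108,5)
…
step 9: (275465, 12747)  from 3·(82767,3830) + (27164,1257)
…
step 12: (991929, 45901)  from 1·(633697,29324) + (358232,16577)
step 13: (1625626, 75225)  from 1·(991929,45901) + (633697,29324)
(x₁, y₁) = (1625626, 75225);  1625626² − 467·75225² = 1 ✓
n=2: (1625626,75225)∘(1625626,75225) = (1625626·1625626+467·75225·75225, 1625626·75225+75225·1625626) = (5285319783751,244575431700)
n=3: (5285319783751,244575431700)∘(1625626,75225) = (1625626·5285319783751+467·75225·244575431700, 1625626·244575431700+75225·5285319783751) = (17183906517558380626,795176361465413175)
n=4: (17183906517558380626,795176361465413175)∘(1625626,75225) = (1625626·17183906517558380626+467·75225·795176361465413175, 1625626·795176361465413175+75225·17183906517558380626) = (55869210433019434807260001,2585318735566902940613400)
n=5: (55869210433019434807260001,2585318735566902940613400)∘(1625626,75225) = (1625626·55869210433019434807260001+467·75225·2585318735566902940613400, 1625626·2585318735566902940613400+75225·55869210433019434807260001) = (181644882158758119549456134390626,8405522709648569143113732563625)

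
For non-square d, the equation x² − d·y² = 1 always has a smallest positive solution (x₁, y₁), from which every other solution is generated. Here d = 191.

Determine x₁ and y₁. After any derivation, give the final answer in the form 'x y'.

8994000 650783

√191 → a₀=13, period (1,4,1,1,3,…,4,1,26); ℓ=16 even so k=15
step 0: (13, 1)  from 13·(1,0) + (0,1)
step 1: (14, 1)  from 1·(13,1) + (1,0)
…
step 3: (83, 6)  from 1·(69,5) + (14,1)
…
step 5: (539, 39)  from 3·(152,11) + (83,6)
…
step 9: (83433, 6037)  from 2·(40217,2910) + (2999,217)
…
step 13: (1616447, 116962)  from 1·(911765,65973) + (704682,50989)
step 14: (7377553, 533821)  from 4·(1616447,116962) + (911765,65973)
step 15: (8994000, 650783)  from 1·(7377553,533821) + (1616447,116962)
→ (8994000, 650783).  Check: 8994000²=80892036000000, 191·650783²=80892035999999, difference 1.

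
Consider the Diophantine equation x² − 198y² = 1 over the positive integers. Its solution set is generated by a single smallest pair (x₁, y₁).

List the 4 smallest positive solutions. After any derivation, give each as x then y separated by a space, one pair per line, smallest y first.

[14; 14,28] for √198; ℓ=2 ⇒ convergent index 1
i=0: a=14 ⇒ p=14, q=1
i=1: a=14 ⇒ p=197, q=14
fundamental: x₁=197, y₁=14  (since 38809 − 198·196 = 1)
n=2: (197,14)∘(197,14) = (197·197+198·14·14, 197·14+14·197) = (77617,5516)
n=3: (77617,5516)∘(197,14) = (197·77617+198·14·5516, 197·5516+14·77617) = (30580901,2173290)
n=4: (30580901,2173290)∘(197,14) = (197·30580901+198·14·2173290, 197·2173290+14·30580901) = (12048797377,856270744)

197 14
77617 5516
30580901 2173290
12048797377 856270744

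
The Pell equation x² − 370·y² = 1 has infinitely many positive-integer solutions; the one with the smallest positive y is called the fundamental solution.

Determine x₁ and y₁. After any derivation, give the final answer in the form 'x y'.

√370 = [19; 4,4,38, …], period ℓ=3 (odd) → k=5
k=0  a_k=19  p_k/q_k = 19/1
…
k=2  a_k=4  p_k/q_k = 327/17
…
k=4  a_k=4  p_k/q_k = 50339/2617
k=5  a_k=4  p_k/q_k = 213859/11118
fundamental: x₁=213859, y₁=11118  (since 45735671881 − 370·123609924 = 1)

213859 11118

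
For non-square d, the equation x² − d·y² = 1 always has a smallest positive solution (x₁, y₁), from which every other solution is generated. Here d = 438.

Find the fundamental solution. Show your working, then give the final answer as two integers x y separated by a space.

293 14

√438 → a₀=20, period (1,12,1,40); ℓ=4 even so k=3
k=0  a_k=20  p_k/q_k = 20/1
…
k=2  a_k=12  p_k/q_k = 272/13
k=3  a_k=1  p_k/q_k = 293/14
fundamental: x₁=293, y₁=14  (since 85849 − 438·196 = 1)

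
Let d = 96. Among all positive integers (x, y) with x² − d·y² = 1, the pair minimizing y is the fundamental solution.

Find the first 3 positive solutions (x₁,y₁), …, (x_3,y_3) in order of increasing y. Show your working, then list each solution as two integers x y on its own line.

[9; 1,3,1,18] for √96; ℓ=4 ⇒ convergent index 3
i=0: a=9 ⇒ p=9, q=1
i=1: a=1 ⇒ p=10, q=1
i=2: a=3 ⇒ p=39, q=4
i=3: a=1 ⇒ p=49, q=5
→ (49, 5).  Check: 49²=2401, 96·5²=2400, difference 1.
(x_2, y_2) = (49·49 + 96·5·5, 49·5 + 5·49) = (4801, 490)
(x_3, y_3) = (49·4801 + 96·5·490, 49·490 + 5·4801) = (470449, 48015)

49 5
4801 490
470449 48015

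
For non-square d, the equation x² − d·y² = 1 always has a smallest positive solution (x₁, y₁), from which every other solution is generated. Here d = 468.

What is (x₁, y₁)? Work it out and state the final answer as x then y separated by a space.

649 30

[21; 1,1,1,2,1,1,1,42] for √468; ℓ=8 ⇒ convergent index 7
k=0  a_k=21  p_k/q_k = 21/1
k=1  a_k=1  p_k/q_k = 22/1
k=2  a_k=1  p_k/q_k = 43/2
k=3  a_k=1  p_k/q_k = 65/3
k=4  a_k=2  p_k/q_k = 173/8
…
k=6  a_k=1  p_k/q_k = 411/19
k=7  a_k=1  p_k/q_k = 649/30
→ (649, 30).  Check: 649²=421201, 468·30²=421200, difference 1.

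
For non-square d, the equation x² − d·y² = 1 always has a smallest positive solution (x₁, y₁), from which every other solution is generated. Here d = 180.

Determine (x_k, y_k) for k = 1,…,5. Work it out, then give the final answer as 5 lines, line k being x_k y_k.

161 12
51841 3864
16692641 1244196
5374978561 400627248
1730726404001 129000729660

√180 → a₀=13, period (2,2,2,26); ℓ=4 even so k=3
i=0: a=13 ⇒ p=13, q=1
…
i=2: a=2 ⇒ p=67, q=5
i=3: a=2 ⇒ p=161, q=12
(x₁, y₁) = (161, 12);  161² − 180·12² = 1 ✓
k=2:  x_2 = 161·161+180·12·12 = 51841,  y_2 = 161·12+12·161 = 3864
k=3:  x_3 = 161·51841+180·12·3864 = 16692641,  y_3 = 161·3864+12·51841 = 1244196
k=4:  x_4 = 161·16692641+180·12·1244196 = 5374978561,  y_4 = 161·1244196+12·16692641 = 400627248
k=5:  x_5 = 161·5374978561+180·12·400627248 = 1730726404001,  y_5 = 161·400627248+12·5374978561 = 129000729660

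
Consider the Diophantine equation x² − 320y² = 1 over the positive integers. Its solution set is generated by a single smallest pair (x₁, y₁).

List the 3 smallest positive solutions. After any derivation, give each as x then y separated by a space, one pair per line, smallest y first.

161 9
51841 2898
16692641 933147

[17; 1,7,1,34] for √320; ℓ=4 ⇒ convergent index 3
k=0  a_k=17  p_k/q_k = 17/1
k=1  a_k=1  p_k/q_k = 18/1
k=2  a_k=7  p_k/q_k = 143/8
k=3  a_k=1  p_k/q_k = 161/9
(x₁, y₁) = (161, 9);  161² − 320·9² = 1 ✓
k=2:  x_2 = 161·161+320·9·9 = 51841,  y_2 = 161·9+9·161 = 2898
k=3:  x_3 = 161·51841+320·9·2898 = 16692641,  y_3 = 161·2898+9·51841 = 933147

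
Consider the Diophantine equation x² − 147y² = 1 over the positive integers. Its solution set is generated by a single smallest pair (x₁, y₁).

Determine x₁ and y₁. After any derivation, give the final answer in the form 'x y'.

97 8

[12; 8,24] for √147; ℓ=2 ⇒ convergent index 1
k=0  a_k=12  p_k/q_k = 12/1
k=1  a_k=8  p_k/q_k = 97/8
→ (97, 8).  Check: 97²=9409, 147·8²=9408, difference 1.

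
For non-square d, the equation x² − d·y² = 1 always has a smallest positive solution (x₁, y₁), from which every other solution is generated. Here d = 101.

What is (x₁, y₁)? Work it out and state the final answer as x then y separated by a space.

√101 = [10; 20, …], period ℓ=1 (odd) → k=1
i=0: a=10 ⇒ p=10, q=1
i=1: a=20 ⇒ p=201, q=20
→ (201, 20).  Check: 201²=40401, 101·20²=40400, difference 1.

201 20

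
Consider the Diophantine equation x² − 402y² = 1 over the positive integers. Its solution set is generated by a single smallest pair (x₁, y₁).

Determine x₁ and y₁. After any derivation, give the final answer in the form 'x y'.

√402 → a₀=20, period (20,40); ℓ=2 even so k=1
step 0: (20, 1)  from 20·(1,0) + (0,1)
step 1: (401, 20)  from 20·(20,1) + (1,0)
(x₁, y₁) = (401, 20);  401² − 402·20² = 1 ✓

401 20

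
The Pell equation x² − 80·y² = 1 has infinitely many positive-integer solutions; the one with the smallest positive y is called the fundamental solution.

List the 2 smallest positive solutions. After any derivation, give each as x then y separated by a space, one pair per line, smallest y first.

d=80: √d = [8; 1,16] (ℓ=2, even), read p_1/q_1
a_0=8:  p_0=8·1+0=8,  q_0=8·0+1=1
a_1=1:  p_1=1·8+1=9,  q_1=1·1+0=1
(x₁, y₁) = (9, 1);  9² − 80·1² = 1 ✓
(x_2, y_2) = (9·9 + 80·1·1, 9·1 + 1·9) = (161, 18)

9 1
161 18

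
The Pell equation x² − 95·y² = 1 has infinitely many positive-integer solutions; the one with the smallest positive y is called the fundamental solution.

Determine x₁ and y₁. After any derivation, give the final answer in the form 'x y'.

√95 = [9; 1,2,1,18, …], period ℓ=4 (even) → k=3
i=0: a=9 ⇒ p=9, q=1
…
i=2: a=2 ⇒ p=29, q=3
i=3: a=1 ⇒ p=39, q=4
fundamental: x₁=39, y₁=4  (since 1521 − 95·16 = 1)

39 4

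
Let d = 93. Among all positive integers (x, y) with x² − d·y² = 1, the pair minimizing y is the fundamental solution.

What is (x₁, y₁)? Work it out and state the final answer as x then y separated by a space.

12151 1260

[9; 1,1,1,4,6,4,1,1,1,18] for √93; ℓ=10 ⇒ convergent index 9
i=0: a=9 ⇒ p=9, q=1
i=1: a=1 ⇒ p=10, q=1
i=2: a=1 ⇒ p=19, q=2
…
i=7: a=1 ⇒ p=4330, q=449
i=8: a=1 ⇒ p=7821, q=811
i=9: a=1 ⇒ p=12151, q=1260
fundamental: x₁=12151, y₁=1260  (since 147646801 − 93·1587600 = 1)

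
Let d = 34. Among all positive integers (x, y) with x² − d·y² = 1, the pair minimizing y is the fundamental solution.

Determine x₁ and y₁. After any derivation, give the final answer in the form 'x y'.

√34 = [5; 1,4,1,10, …], period ℓ=4 (even) → k=3
k=0  a_k=5  p_k/q_k = 5/1
k=1  a_k=1  p_k/q_k = 6/1
k=2  a_k=4  p_k/q_k = 29/5
k=3  a_k=1  p_k/q_k = 35/6
fundamental: x₁=35, y₁=6  (since 1225 − 34·36 = 1)

35 6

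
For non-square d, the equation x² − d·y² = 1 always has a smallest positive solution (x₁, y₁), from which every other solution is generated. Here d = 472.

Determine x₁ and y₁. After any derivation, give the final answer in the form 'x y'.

306917 14127

[21; 1,2,1,1,1,…,2,1,42] for √472; ℓ=14 ⇒ convergent index 13
k=0  a_k=21  p_k/q_k = 21/1
…
k=4  a_k=1  p_k/q_k = 152/7
…
k=6  a_k=4  p_k/q_k = 1108/51
k=7  a_k=5  p_k/q_k = 5779/266
k=8  a_k=4  p_k/q_k = 24224/1115
k=9  a_k=1  p_k/q_k = 30003/1381
…
k=11  a_k=1  p_k/q_k = 84230/3877
k=12  a_k=2  p_k/q_k = 222687/10250
k=13  a_k=1  p_k/q_k = 306917/14127
(x₁, y₁) = (306917, 14127);  306917² − 472·14127² = 1 ✓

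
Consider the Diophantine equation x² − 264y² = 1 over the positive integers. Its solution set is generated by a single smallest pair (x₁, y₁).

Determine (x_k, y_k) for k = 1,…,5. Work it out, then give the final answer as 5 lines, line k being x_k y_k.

√264 = [16; 4,32, …], period ℓ=2 (even) → k=1
step 0: (16, 1)  from 16·(1,0) + (0,1)
step 1: (65, 4)  from 4·(16,1) + (1,0)
fundamental: x₁=65, y₁=4  (since 4225 − 264·16 = 1)
(65+4√264)^2 = 8449 + 520√264
(65+4√264)^3 = 1098305 + 67596√264
(65+4√264)^4 = 142771201 + 8786960√264
(65+4√264)^5 = 18559157825 + 1142237204√264

65 4
8449 520
1098305 67596
142771201 8786960
18559157825 1142237204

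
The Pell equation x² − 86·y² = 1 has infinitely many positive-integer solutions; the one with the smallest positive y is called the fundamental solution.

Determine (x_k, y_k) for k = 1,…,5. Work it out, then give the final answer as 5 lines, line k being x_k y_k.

10405 1122
216528049 23348820
4505948689285 485888943078
93768792007492801 10111348882104360
1951328557169976499525 210417169750702788522

d=86: √d = [9; 3,1,1,1,8,1,1,1,3,18] (ℓ=10, even), read p_9/q_9
a_0=9:  p_0=9·1+0=9,  q_0=9·0+1=1
a_1=3:  p_1=3·9+1=28,  q_1=3·1+0=3
a_2=1:  p_2=1·28+9=37,  q_2=1·3+1=4
a_3=1:  p_3=1·37+28=65,  q_3=1·4+3=7
a_4=1:  p_4=1·65+37=102,  q_4=1·7+4=11
a_5=8:  p_5=8·102+65=881,  q_5=8·11+7=95
a_6=1:  p_6=1·881+102=983,  q_6=1·95+11=106
a_7=1:  p_7=1·983+881=1864,  q_7=1·106+95=201
a_8=1:  p_8=1·1864+983=2847,  q_8=1·201+106=307
a_9=3:  p_9=3·2847+1864=10405,  q_9=3·307+201=1122
→ (10405, 1122).  Check: 10405²=108264025, 86·1122²=108264024, difference 1.
k=2:  x_2 = 10405·10405+86·1122·1122 = 216528049,  y_2 = 10405·1122+1122·10405 = 23348820
k=3:  x_3 = 10405·216528049+86·1122·23348820 = 4505948689285,  y_3 = 10405·23348820+1122·216528049 = 485888943078
k=4:  x_4 = 10405·4505948689285+86·1122·485888943078 = 93768792007492801,  y_4 = 10405·485888943078+1122·4505948689285 = 10111348882104360
k=5:  x_5 = 10405·93768792007492801+86·1122·10111348882104360 = 1951328557169976499525,  y_5 = 10405·10111348882104360+1122·93768792007492801 = 210417169750702788522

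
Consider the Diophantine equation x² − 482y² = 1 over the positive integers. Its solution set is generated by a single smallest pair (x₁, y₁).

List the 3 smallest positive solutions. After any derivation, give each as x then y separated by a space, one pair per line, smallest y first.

d=482: √d = [21; 1,20,1,42] (ℓ=4, even), read p_3/q_3
step 0: (21, 1)  from 21·(1,0) + (0,1)
step 1: (22, 1)  from 1·(21,1) + (1,0)
step 2: (461, 21)  from 20·(22,1) + (21,1)
step 3: (483, 22)  from 1·(461,21) + (22,1)
→ (483, 22).  Check: 483²=233289, 482·22²=233288, difference 1.
k=2:  x_2 = 483·483+482·22·22 = 466577,  y_2 = 483·22+22·483 = 21252
k=3:  x_3 = 483·466577+482·22·21252 = 450712899,  y_3 = 483·21252+22·466577 = 20529410

483 22
466577 21252
450712899 20529410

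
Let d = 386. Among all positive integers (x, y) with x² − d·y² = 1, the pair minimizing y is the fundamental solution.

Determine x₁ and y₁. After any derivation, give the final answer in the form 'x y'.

111555 5678

d=386: √d = [19; 1,1,1,4,1,18,1,4,1,1,1,38] (ℓ=12, even), read p_11/q_11
step 0: (19, 1)  from 19·(1,0) + (0,1)
…
step 3: (59, 3)  from 1·(39,2) + (20,1)
…
step 5: (334, 17)  from 1·(275,14) + (59,3)
…
step 7: (6621, 337)  from 1·(6287,320) + (334,17)
step 8: (32771, 1668)  from 4·(6621,337) + (6287,320)
…
step 10: (72163, 3673)  from 1·(39392,2005) + (32771,1668)
step 11: (111555, 5678)  from 1·(72163,3673) + (39392,2005)
fundamental: x₁=111555, y₁=5678  (since 12444518025 − 386·32239684 = 1)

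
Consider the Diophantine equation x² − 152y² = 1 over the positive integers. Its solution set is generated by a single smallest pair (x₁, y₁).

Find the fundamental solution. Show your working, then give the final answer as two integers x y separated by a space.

√152 = [12; 3,24, …], period ℓ=2 (even) → k=1
a_0=12:  p_0=12·1+0=12,  q_0=12·0+1=1
a_1=3:  p_1=3·12+1=37,  q_1=3·1+0=3
fundamental: x₁=37, y₁=3  (since 1369 − 152·9 = 1)

37 3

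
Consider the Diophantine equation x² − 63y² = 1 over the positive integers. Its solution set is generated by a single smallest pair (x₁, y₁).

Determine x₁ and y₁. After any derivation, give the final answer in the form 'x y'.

8 1

√63 = [7; 1,14, …], period ℓ=2 (even) → k=1
step 0: (7, 1)  from 7·(1,0) + (0,1)
step 1: (8, 1)  from 1·(7,1) + (1,0)
fundamental: x₁=8, y₁=1  (since 64 − 63·1 = 1)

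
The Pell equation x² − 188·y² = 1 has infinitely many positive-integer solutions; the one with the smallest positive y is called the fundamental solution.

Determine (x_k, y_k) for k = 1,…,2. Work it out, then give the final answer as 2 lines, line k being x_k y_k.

d=188: √d = [13; 1,2,2,6,2,2,1,26] (ℓ=8, even), read p_7/q_7
i=0: a=13 ⇒ p=13, q=1
…
i=6: a=2 ⇒ p=3277, q=239
i=7: a=1 ⇒ p=4607, q=336
→ (4607, 336).  Check: 4607²=21224449, 188·336²=21224448, difference 1.
(x_2, y_2) = (4607·4607 + 188·336·336, 4607·336 + 336·4607) = (42448897, 3095904)

4607 336
42448897 3095904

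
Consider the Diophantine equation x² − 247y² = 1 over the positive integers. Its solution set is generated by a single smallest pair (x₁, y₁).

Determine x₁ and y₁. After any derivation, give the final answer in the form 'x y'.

85292 5427

√247 = [15; 1,2,1,1,9,1,9,1,1,2,1,30, …], period ℓ=12 (even) → k=11
step 0: (15, 1)  from 15·(1,0) + (0,1)
…
step 3: (63, 4)  from 1·(47,3) + (16,1)
step 4: (110, 7)  from 1·(63,4) + (47,3)
step 5: (1053, 67)  from 9·(110,7) + (63,4)
step 6: (1163, 74)  from 1·(1053,67) + (110,7)
…
step 10: (61089, 3887)  from 2·(24203,1540) + (12683,807)
step 11: (85292, 5427)  from 1·(61089,3887) + (24203,1540)
→ (85292, 5427).  Check: 85292²=7274725264, 247·5427²=7274725263, difference 1.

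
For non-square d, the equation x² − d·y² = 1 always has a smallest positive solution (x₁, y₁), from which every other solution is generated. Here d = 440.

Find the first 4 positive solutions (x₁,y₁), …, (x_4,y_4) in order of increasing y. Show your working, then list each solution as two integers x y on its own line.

21 1
881 42
36981 1763
1552321 74004

d=440: √d = [20; 1,40] (ℓ=2, even), read p_1/q_1
step 0: (20, 1)  from 20·(1,0) + (0,1)
step 1: (21, 1)  from 1·(20,1) + (1,0)
fundamental: x₁=21, y₁=1  (since 441 − 440·1 = 1)
(21+1√440)^2 = 881 + 42√440
(21+1√440)^3 = 36981 + 1763√440
(21+1√440)^4 = 1552321 + 74004√440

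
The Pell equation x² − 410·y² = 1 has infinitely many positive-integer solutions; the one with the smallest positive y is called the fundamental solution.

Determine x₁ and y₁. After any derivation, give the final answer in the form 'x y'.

[20; 4,40] for √410; ℓ=2 ⇒ convergent index 1
a_0=20:  p_0=20·1+0=20,  q_0=20·0+1=1
a_1=4:  p_1=4·20+1=81,  q_1=4·1+0=4
fundamental: x₁=81, y₁=4  (since 6561 − 410·16 = 1)

81 4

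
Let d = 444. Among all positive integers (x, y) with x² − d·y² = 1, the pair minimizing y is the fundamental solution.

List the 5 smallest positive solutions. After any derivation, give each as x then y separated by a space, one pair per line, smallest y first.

295 14
174049 8260
102688615 4873386
60586108801 2875289480
35745701503975 1696415919814

[21; 14,42] for √444; ℓ=2 ⇒ convergent index 1
step 0: (21, 1)  from 21·(1,0) + (0,1)
step 1: (295, 14)  from 14·(21,1) + (1,0)
(x₁, y₁) = (295, 14);  295² − 444·14² = 1 ✓
k=2:  x_2 = 295·295+444·14·14 = 174049,  y_2 = 295·14+14·295 = 8260
k=3:  x_3 = 295·174049+444·14·8260 = 102688615,  y_3 = 295·8260+14·174049 = 4873386
k=4:  x_4 = 295·102688615+444·14·4873386 = 60586108801,  y_4 = 295·4873386+14·102688615 = 2875289480
k=5:  x_5 = 295·60586108801+444·14·2875289480 = 35745701503975,  y_5 = 295·2875289480+14·60586108801 = 1696415919814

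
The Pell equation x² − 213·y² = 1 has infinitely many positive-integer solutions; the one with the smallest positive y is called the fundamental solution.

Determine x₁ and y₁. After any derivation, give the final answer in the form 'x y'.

194399 13320

[14; 1,1,2,6,1,8,1,6,2,1,1,28] for √213; ℓ=12 ⇒ convergent index 11
step 0: (14, 1)  from 14·(1,0) + (0,1)
…
step 3: (73, 5)  from 2·(29,2) + (15,1)
…
step 5: (540, 37)  from 1·(467,32) + (73,5)
step 6: (4787, 328)  from 8·(540,37) + (467,32)
…
step 10: (115574, 7919)  from 1·(78825,5401) + (36749,2518)
step 11: (194399, 13320)  from 1·(115574,7919) + (78825,5401)
→ (194399, 13320).  Check: 194399²=37790971201, 213·13320²=37790971200, difference 1.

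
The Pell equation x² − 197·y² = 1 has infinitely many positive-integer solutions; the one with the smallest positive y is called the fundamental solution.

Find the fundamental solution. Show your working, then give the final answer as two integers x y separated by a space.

√197 → a₀=14, period (28); ℓ=1 odd so k=1
a_0=14:  p_0=14·1+0=14,  q_0=14·0+1=1
a_1=28:  p_1=28·14+1=393,  q_1=28·1+0=28
→ (393, 28).  Check: 393²=154449, 197·28²=154448, difference 1.

393 28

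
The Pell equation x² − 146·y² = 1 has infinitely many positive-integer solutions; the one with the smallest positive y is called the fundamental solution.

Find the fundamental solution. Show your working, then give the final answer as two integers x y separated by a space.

[12; 12,24] for √146; ℓ=2 ⇒ convergent index 1
a_0=12:  p_0=12·1+0=12,  q_0=12·0+1=1
a_1=12:  p_1=12·12+1=145,  q_1=12·1+0=12
(x₁, y₁) = (145, 12);  145² − 146·12² = 1 ✓

145 12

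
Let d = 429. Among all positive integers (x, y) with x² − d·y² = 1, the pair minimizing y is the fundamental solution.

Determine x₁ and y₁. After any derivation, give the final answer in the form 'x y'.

1524095 73584

[20; 1,2,2,9,1,12,1,9,2,2,1,40] for √429; ℓ=12 ⇒ convergent index 11
a_0=20:  p_0=20·1+0=20,  q_0=20·0+1=1
…
a_6=12:  p_6=12·1512+1367=19511,  q_6=12·73+66=942
…
a_8=9:  p_8=9·21023+19511=208718,  q_8=9·1015+942=10077
a_9=2:  p_9=2·208718+21023=438459,  q_9=2·10077+1015=21169
a_10=2:  p_10=2·438459+208718=1085636,  q_10=2·21169+10077=52415
a_11=1:  p_11=1·1085636+438459=1524095,  q_11=1·52415+21169=73584
→ (1524095, 73584).  Check: 1524095²=2322865569025, 429·73584²=2322865569024, difference 1.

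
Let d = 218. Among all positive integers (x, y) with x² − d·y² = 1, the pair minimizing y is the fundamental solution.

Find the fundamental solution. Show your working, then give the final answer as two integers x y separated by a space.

[14; 1,3,3,1,28] for √218; ℓ=5 ⇒ convergent index 9
step 0: (14, 1)  from 14·(1,0) + (0,1)
step 1: (15, 1)  from 1·(14,1) + (1,0)
step 2: (59, 4)  from 3·(15,1) + (14,1)
…
step 4: (251, 17)  from 1·(192,13) + (59,4)
step 5: (7220, 489)  from 28·(251,17) + (192,13)
step 6: (7471, 506)  from 1·(7220,489) + (251,17)
step 7: (29633, 2007)  from 3·(7471,506) + (7220,489)
step 8: (96370, 6527)  from 3·(29633,2007) + (7471,506)
step 9: (126003, 8534)  from 1·(96370,6527) + (29633,2007)
fundamental: x₁=126003, y₁=8534  (since 15876756009 − 218·72829156 = 1)

126003 8534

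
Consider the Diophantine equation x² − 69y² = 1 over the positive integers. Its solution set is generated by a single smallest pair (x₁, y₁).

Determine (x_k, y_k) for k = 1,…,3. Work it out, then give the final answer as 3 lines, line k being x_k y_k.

7775 936
120901249 14554800
1880014414175 226327139064

√69 → a₀=8, period (3,3,1,4,1,3,3,16); ℓ=8 even so k=7
a_0=8:  p_0=8·1+0=8,  q_0=8·0+1=1
a_1=3:  p_1=3·8+1=25,  q_1=3·1+0=3
a_2=3:  p_2=3·25+8=83,  q_2=3·3+1=10
a_3=1:  p_3=1·83+25=108,  q_3=1·10+3=13
a_4=4:  p_4=4·108+83=515,  q_4=4·13+10=62
…
a_6=3:  p_6=3·623+515=2384,  q_6=3·75+62=287
a_7=3:  p_7=3·2384+623=7775,  q_7=3·287+75=936
→ (7775, 936).  Check: 7775²=60450625, 69·936²=60450624, difference 1.
n=2: (7775,936)∘(7775,936) = (7775·7775+69·936·936, 7775·936+936·7775) = (120901249,14554800)
n=3: (120901249,14554800)∘(7775,936) = (7775·120901249+69·936·14554800, 7775·14554800+936·120901249) = (1880014414175,226327139064)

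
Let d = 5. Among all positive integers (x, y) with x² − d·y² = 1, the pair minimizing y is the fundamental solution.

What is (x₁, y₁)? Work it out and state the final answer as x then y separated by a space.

9 4

√5 → a₀=2, period (4); ℓ=1 odd so k=1
step 0: (2, 1)  from 2·(1,0) + (0,1)
step 1: (9, 4)  from 4·(2,1) + (1,0)
→ (9, 4).  Check: 9²=81, 5·4²=80, difference 1.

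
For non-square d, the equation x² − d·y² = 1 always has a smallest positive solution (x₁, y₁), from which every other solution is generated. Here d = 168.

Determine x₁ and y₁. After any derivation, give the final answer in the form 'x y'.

13 1

√168 → a₀=12, period (1,24); ℓ=2 even so k=1
step 0: (12, 1)  from 12·(1,0) + (0,1)
step 1: (13, 1)  from 1·(12,1) + (1,0)
(x₁, y₁) = (13, 1);  13² − 168·1² = 1 ✓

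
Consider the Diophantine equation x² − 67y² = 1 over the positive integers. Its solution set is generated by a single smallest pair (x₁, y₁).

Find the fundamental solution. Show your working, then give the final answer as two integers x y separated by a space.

d=67: √d = [8; 5,2,1,1,7,1,1,2,5,16] (ℓ=10, even), read p_9/q_9
k=0  a_k=8  p_k/q_k = 8/1
k=1  a_k=5  p_k/q_k = 41/5
k=2  a_k=2  p_k/q_k = 90/11
k=3  a_k=1  p_k/q_k = 131/16
k=4  a_k=1  p_k/q_k = 221/27
k=5  a_k=7  p_k/q_k = 1678/205
…
k=8  a_k=2  p_k/q_k = 9053/1106
k=9  a_k=5  p_k/q_k = 48842/5967
→ (48842, 5967).  Check: 48842²=2385540964, 67·5967²=2385540963, difference 1.

48842 5967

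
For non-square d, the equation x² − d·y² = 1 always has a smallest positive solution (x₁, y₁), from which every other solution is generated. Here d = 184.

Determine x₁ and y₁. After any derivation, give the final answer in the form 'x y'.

24335 1794

[13; 1,1,3,2,1,2,1,2,3,1,1,26] for √184; ℓ=12 ⇒ convergent index 11
i=0: a=13 ⇒ p=13, q=1
…
i=3: a=3 ⇒ p=95, q=7
i=4: a=2 ⇒ p=217, q=16
i=5: a=1 ⇒ p=312, q=23
i=6: a=2 ⇒ p=841, q=62
…
i=8: a=2 ⇒ p=3147, q=232
…
i=10: a=1 ⇒ p=13741, q=1013
i=11: a=1 ⇒ p=24335, q=1794
fundamental: x₁=24335, y₁=1794  (since 592192225 − 184·3218436 = 1)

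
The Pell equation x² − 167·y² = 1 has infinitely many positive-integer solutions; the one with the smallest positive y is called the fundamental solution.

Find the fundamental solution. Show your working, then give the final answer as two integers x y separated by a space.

168 13

√167 → a₀=12, period (1,11,1,24); ℓ=4 even so k=3
k=0  a_k=12  p_k/q_k = 12/1
k=1  a_k=1  p_k/q_k = 13/1
k=2  a_k=11  p_k/q_k = 155/12
k=3  a_k=1  p_k/q_k = 168/13
(x₁, y₁) = (168, 13);  168² − 167·13² = 1 ✓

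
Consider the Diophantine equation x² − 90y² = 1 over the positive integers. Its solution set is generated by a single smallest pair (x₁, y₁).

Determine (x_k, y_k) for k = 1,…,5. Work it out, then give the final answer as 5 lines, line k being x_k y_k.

√90 = [9; 2,18, …], period ℓ=2 (even) → k=1
k=0  a_k=9  p_k/q_k = 9/1
k=1  a_k=2  p_k/q_k = 19/2
→ (19, 2).  Check: 19²=361, 90·2²=360, difference 1.
n=2: (19,2)∘(19,2) = (19·19+90·2·2, 19·2+2·19) = (721,76)
n=3: (721,76)∘(19,2) = (19·721+90·2·76, 19·76+2·721) = (27379,2886)
n=4: (27379,2886)∘(19,2) = (19·27379+90·2·2886, 19·2886+2·27379) = (1039681,109592)
n=5: (1039681,109592)∘(19,2) = (19·1039681+90·2·109592, 19·109592+2·1039681) = (39480499,4161610)

19 2
721 76
27379 2886
1039681 109592
39480499 4161610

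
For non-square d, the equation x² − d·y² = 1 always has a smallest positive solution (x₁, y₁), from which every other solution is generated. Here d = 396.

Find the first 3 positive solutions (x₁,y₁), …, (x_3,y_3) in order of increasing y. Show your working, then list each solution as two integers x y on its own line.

199 10
79201 3980
31521799 1584030

√396 = [19; 1,8,1,38, …], period ℓ=4 (even) → k=3
a_0=19:  p_0=19·1+0=19,  q_0=19·0+1=1
a_1=1:  p_1=1·19+1=20,  q_1=1·1+0=1
a_2=8:  p_2=8·20+19=179,  q_2=8·1+1=9
a_3=1:  p_3=1·179+20=199,  q_3=1·9+1=10
→ (199, 10).  Check: 199²=39601, 396·10²=39600, difference 1.
n=2: (199,10)∘(199,10) = (199·199+396·10·10, 199·10+10·199) = (79201,3980)
n=3: (79201,3980)∘(199,10) = (199·79201+396·10·3980, 199·3980+10·79201) = (31521799,1584030)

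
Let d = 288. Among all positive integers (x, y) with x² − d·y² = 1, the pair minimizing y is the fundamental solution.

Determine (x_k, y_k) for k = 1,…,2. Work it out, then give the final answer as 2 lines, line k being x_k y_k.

√288 → a₀=16, period (1,32); ℓ=2 even so k=1
a_0=16:  p_0=16·1+0=16,  q_0=16·0+1=1
a_1=1:  p_1=1·16+1=17,  q_1=1·1+0=1
→ (17, 1).  Check: 17²=289, 288·1²=288, difference 1.
(17+1√288)^2 = 577 + 34√288

17 1
577 34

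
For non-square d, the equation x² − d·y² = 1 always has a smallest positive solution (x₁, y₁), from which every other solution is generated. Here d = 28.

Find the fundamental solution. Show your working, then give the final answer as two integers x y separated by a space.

127 24

[5; 3,2,3,10] for √28; ℓ=4 ⇒ convergent index 3
a_0=5:  p_0=5·1+0=5,  q_0=5·0+1=1
a_1=3:  p_1=3·5+1=16,  q_1=3·1+0=3
a_2=2:  p_2=2·16+5=37,  q_2=2·3+1=7
a_3=3:  p_3=3·37+16=127,  q_3=3·7+3=24
(x₁, y₁) = (127, 24);  127² − 28·24² = 1 ✓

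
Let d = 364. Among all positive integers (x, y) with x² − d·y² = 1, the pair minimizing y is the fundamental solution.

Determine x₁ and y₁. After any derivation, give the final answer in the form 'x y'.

4954951 259710

[19; 12,1,2,3,1,8,1,3,2,1,12,38] for √364; ℓ=12 ⇒ convergent index 11
i=0: a=19 ⇒ p=19, q=1
…
i=2: a=1 ⇒ p=248, q=13
i=3: a=2 ⇒ p=725, q=38
i=4: a=3 ⇒ p=2423, q=127
…
i=6: a=8 ⇒ p=27607, q=1447
…
i=8: a=3 ⇒ p=119872, q=6283
…
i=10: a=1 ⇒ p=390371, q=20461
i=11: a=12 ⇒ p=4954951, q=259710
fundamental: x₁=4954951, y₁=259710  (since 24551539412401 − 364·67449284100 = 1)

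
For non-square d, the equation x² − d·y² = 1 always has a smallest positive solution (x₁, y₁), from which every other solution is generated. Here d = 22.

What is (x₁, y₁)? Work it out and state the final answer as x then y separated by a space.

d=22: √d = [4; 1,2,4,2,1,8] (ℓ=6, even), read p_5/q_5
k=0  a_k=4  p_k/q_k = 4/1
…
k=4  a_k=2  p_k/q_k = 136/29
k=5  a_k=1  p_k/q_k = 197/42
→ (197, 42).  Check: 197²=38809, 22·42²=38808, difference 1.

197 42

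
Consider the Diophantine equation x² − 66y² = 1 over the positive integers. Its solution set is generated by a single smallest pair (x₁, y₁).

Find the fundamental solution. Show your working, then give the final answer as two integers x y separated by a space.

√66 = [8; 8,16, …], period ℓ=2 (even) → k=1
i=0: a=8 ⇒ p=8, q=1
i=1: a=8 ⇒ p=65, q=8
(x₁, y₁) = (65, 8);  65² − 66·8² = 1 ✓

65 8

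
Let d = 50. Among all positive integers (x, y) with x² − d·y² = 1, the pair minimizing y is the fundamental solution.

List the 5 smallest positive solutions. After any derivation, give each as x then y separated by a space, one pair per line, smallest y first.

99 14
19601 2772
3880899 548842
768398401 108667944
152139002499 21515704070

[7; 14] for √50; ℓ=1 ⇒ convergent index 1
step 0: (7, 1)  from 7·(1,0) + (0,1)
step 1: (99, 14)  from 14·(7,1) + (1,0)
(x₁, y₁) = (99, 14);  99² − 50·14² = 1 ✓
n=2: (99,14)∘(99,14) = (99·99+50·14·14, 99·14+14·99) = (19601,2772)
n=3: (19601,2772)∘(99,14) = (99·19601+50·14·2772, 99·2772+14·19601) = (3880899,548842)
n=4: (3880899,548842)∘(99,14) = (99·3880899+50·14·548842, 99·548842+14·3880899) = (768398401,108667944)
n=5: (768398401,108667944)∘(99,14) = (99·768398401+50·14·108667944, 99·108667944+14·768398401) = (152139002499,21515704070)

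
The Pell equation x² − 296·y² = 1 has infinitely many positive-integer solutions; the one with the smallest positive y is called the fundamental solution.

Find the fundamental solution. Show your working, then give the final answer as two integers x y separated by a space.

3699 215

[17; 4,1,7,1,4,34] for √296; ℓ=6 ⇒ convergent index 5
k=0  a_k=17  p_k/q_k = 17/1
…
k=3  a_k=7  p_k/q_k = 671/39
k=4  a_k=1  p_k/q_k = 757/44
k=5  a_k=4  p_k/q_k = 3699/215
fundamental: x₁=3699, y₁=215  (since 13682601 − 296·46225 = 1)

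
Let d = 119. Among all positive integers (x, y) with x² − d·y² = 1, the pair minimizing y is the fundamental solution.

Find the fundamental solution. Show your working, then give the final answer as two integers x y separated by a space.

120 11

√119 = [10; 1,9,1,20, …], period ℓ=4 (even) → k=3
a_0=10:  p_0=10·1+0=10,  q_0=10·0+1=1
…
a_2=9:  p_2=9·11+10=109,  q_2=9·1+1=10
a_3=1:  p_3=1·109+11=120,  q_3=1·10+1=11
→ (120, 11).  Check: 120²=14400, 119·11²=14399, difference 1.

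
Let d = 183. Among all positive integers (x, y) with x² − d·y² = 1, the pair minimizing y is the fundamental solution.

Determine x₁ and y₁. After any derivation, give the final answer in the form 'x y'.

487 36

d=183: √d = [13; 1,1,8,1,1,26] (ℓ=6, even), read p_5/q_5
i=0: a=13 ⇒ p=13, q=1
…
i=2: a=1 ⇒ p=27, q=2
…
i=4: a=1 ⇒ p=257, q=19
i=5: a=1 ⇒ p=487, q=36
fundamental: x₁=487, y₁=36  (since 237169 − 183·1296 = 1)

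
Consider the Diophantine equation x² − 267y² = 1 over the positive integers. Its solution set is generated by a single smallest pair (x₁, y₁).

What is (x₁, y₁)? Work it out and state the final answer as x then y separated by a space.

√267 = [16; 2,1,15,1,2,32, …], period ℓ=6 (even) → k=5
i=0: a=16 ⇒ p=16, q=1
i=1: a=2 ⇒ p=33, q=2
i=2: a=1 ⇒ p=49, q=3
…
i=4: a=1 ⇒ p=817, q=50
i=5: a=2 ⇒ p=2402, q=147
(x₁, y₁) = (2402, 147);  2402² − 267·147² = 1 ✓

2402 147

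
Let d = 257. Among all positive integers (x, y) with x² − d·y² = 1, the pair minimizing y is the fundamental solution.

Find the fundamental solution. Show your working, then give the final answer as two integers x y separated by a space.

[16; 32] for √257; ℓ=1 ⇒ convergent index 1
k=0  a_k=16  p_k/q_k = 16/1
k=1  a_k=32  p_k/q_k = 513/32
(x₁, y₁) = (513, 32);  513² − 257·32² = 1 ✓

513 32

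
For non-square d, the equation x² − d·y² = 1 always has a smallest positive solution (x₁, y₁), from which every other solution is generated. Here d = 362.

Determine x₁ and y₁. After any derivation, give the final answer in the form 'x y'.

723 38

√362 → a₀=19, period (38); ℓ=1 odd so k=1
k=0  a_k=19  p_k/q_k = 19/1
k=1  a_k=38  p_k/q_k = 723/38
fundamental: x₁=723, y₁=38  (since 522729 − 362·1444 = 1)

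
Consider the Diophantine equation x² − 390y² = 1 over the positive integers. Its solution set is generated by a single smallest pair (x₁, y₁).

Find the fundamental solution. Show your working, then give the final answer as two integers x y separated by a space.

79 4

d=390: √d = [19; 1,2,1,38] (ℓ=4, even), read p_3/q_3
k=0  a_k=19  p_k/q_k = 19/1
k=1  a_k=1  p_k/q_k = 20/1
k=2  a_k=2  p_k/q_k = 59/3
k=3  a_k=1  p_k/q_k = 79/4
(x₁, y₁) = (79, 4);  79² − 390·4² = 1 ✓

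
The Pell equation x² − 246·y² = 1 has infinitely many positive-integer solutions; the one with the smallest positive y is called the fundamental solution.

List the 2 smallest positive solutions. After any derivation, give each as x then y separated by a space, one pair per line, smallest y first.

88805 5662
15772656049 1005627820

√246 = [15; 1,2,5,1,14,1,5,2,1,30, …], period ℓ=10 (even) → k=9
i=0: a=15 ⇒ p=15, q=1
…
i=2: a=2 ⇒ p=47, q=3
i=3: a=5 ⇒ p=251, q=16
…
i=8: a=2 ⇒ p=60777, q=3875
i=9: a=1 ⇒ p=88805, q=5662
→ (88805, 5662).  Check: 88805²=7886328025, 246·5662²=7886328024, difference 1.
n=2: (88805,5662)∘(88805,5662) = (88805·88805+246·5662·5662, 88805·5662+5662·88805) = (15772656049,1005627820)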